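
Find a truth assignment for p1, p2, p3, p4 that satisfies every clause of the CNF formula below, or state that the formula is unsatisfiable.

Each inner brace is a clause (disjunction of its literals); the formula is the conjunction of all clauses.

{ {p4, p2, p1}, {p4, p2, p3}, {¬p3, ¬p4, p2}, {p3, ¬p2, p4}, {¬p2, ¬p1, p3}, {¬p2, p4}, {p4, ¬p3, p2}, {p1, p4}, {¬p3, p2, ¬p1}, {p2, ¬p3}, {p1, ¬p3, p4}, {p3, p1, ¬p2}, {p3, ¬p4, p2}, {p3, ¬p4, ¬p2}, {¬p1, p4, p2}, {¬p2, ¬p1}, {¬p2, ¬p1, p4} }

Case p2 = True:
Unit clause (p4) forces p4 = True.
Unit clause (p3) forces p3 = True.
Unit clause (¬p1) forces p1 = False.
Every clause now holds.

p1=False; p2=True; p3=True; p4=True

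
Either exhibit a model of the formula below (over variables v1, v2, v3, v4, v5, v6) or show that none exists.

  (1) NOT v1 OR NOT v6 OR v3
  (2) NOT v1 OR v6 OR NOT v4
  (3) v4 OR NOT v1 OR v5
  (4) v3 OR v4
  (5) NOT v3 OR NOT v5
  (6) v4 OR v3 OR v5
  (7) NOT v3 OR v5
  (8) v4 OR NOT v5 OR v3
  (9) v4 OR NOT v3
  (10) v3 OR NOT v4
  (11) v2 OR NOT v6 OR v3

Suppose v3 = true.
The clause (NOT v5) is unit, so v5 = false.
But (v5) is also a unit clause — contradiction.
So v3 must be the other value — set v3 = false.
The clause (v4) is unit, so v4 = true.
But (NOT v4) is also a unit clause — contradiction.
Either choice for v3 ends in contradiction.

UNSATISFIABLE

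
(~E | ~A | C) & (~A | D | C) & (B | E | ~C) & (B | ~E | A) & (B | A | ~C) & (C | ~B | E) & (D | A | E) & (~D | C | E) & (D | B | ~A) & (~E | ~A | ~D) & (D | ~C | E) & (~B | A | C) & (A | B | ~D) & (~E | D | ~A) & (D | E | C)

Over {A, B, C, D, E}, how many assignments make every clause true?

4

There are 2^5 = 32 truth assignments over (A, B, C, D, E).
Split on E. With E = 1, the clauses containing E are satisfied and ~E drops from the rest; 2 of the 2^4 = 16 assignments to the other variables satisfy what remains.
With E = 0, by the same count on the reduced clause set, 2 assignments work.
(One model: A=F, B=T, C=T, D=F, E=T.)
Total: 2 + 2 = 4.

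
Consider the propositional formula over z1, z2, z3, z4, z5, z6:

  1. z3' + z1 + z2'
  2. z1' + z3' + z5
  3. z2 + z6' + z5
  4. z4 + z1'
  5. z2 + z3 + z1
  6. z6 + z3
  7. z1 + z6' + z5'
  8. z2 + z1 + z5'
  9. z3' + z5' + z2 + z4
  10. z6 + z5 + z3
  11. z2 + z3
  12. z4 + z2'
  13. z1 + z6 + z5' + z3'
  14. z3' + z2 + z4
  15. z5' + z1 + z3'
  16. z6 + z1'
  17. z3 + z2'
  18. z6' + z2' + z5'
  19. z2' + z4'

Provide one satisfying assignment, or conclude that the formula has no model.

Case z4 = 1:
(z2') alone gives z2 = 0.
(z3) alone gives z3 = 1.
Case z1 = 1:
(z5) alone gives z5 = 1.
(z6) alone gives z6 = 1.
Every clause now holds.

z1=1; z2=0; z3=1; z4=1; z5=1; z6=1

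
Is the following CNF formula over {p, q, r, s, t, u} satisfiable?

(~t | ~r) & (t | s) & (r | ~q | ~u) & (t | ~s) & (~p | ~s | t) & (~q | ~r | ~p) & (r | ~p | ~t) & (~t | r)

Branch on t: set t = 0.
Unit clause (s) forces s = 1.
That conflicts with the unit clause (~s).
That branch fails; take t = 1 instead.
Unit clause (~r) forces r = 0.
That conflicts with the unit clause (r).
Either choice for t ends in contradiction.
No assignment satisfies every clause.

Unsatisfiable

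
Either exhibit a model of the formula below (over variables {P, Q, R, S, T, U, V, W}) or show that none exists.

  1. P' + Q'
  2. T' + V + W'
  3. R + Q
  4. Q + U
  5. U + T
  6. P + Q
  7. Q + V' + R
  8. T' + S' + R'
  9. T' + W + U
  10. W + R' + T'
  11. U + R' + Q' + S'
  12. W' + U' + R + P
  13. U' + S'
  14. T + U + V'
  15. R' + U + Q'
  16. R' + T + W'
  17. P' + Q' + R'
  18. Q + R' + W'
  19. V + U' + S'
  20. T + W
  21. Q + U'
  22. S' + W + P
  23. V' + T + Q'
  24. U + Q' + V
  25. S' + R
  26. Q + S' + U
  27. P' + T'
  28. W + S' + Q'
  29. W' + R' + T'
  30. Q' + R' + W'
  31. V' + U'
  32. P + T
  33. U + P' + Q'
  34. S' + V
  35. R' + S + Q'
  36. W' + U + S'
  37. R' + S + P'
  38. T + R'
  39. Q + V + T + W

P ↦ 0,  Q ↦ 1,  R ↦ 0,  S ↦ 0,  T ↦ 1,  U ↦ 0,  V ↦ 1,  W ↦ 1

Suppose P = 0.
The clause (Q) is unit, so Q = 1.
The clause (T) is unit, so T = 1.
Suppose V = 1.
The clause (U') is unit, so U = 0.
The clause (W) is unit, so W = 1.
The clause (R') is unit, so R = 0.
The clause (S') is unit, so S = 0.
Every clause now holds.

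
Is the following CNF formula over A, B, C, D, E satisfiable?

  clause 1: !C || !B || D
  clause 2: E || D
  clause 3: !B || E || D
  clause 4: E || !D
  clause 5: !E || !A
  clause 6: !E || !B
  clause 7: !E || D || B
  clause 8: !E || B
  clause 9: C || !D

No, unsatisfiable

Try E = true.
(!A) alone gives A = false.
(!B) alone gives B = false.
That conflicts with the unit clause (B).
Undo E and try E = false.
(D) alone gives D = true.
That conflicts with the unit clause (!D).
Both values of E lead to a conflict.
No assignment satisfies every clause.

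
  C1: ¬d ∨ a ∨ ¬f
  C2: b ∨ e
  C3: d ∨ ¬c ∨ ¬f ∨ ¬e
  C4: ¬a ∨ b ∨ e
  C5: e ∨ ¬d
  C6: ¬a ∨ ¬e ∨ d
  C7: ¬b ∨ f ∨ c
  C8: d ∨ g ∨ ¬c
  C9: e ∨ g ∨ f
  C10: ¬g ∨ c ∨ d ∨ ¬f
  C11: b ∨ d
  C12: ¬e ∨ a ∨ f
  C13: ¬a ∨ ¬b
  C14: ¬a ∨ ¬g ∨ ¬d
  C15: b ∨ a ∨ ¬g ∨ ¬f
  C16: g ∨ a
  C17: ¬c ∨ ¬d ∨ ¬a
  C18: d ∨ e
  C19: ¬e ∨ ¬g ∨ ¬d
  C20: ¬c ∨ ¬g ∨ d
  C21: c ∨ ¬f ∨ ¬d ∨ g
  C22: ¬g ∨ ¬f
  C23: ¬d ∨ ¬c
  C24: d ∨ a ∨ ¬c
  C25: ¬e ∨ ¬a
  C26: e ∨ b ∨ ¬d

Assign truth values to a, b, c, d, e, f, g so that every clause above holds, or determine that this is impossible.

UNSATISFIABLE

Suppose b = True.
(¬a) alone gives a = False.
(g) alone gives g = True.
(¬f) alone gives f = False.
(c) alone gives c = True.
(¬e) alone gives e = False.
(¬d) alone gives d = False.
Now (d) is unsatisfied and unit — conflict.
Undo b and try b = False.
(e) alone gives e = True.
(d) alone gives d = True.
(¬g) alone gives g = False.
(a) alone gives a = True.
Now (¬a) is unsatisfied and unit — conflict.
Neither b = True nor b = False works.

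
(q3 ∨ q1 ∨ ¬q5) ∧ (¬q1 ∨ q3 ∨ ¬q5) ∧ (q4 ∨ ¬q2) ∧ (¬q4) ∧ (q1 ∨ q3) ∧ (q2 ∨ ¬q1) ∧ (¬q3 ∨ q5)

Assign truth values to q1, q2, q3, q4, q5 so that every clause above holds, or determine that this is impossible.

Unit clause (¬q4) forces q4 = False.
Unit clause (¬q2) forces q2 = False.
Unit clause (¬q1) forces q1 = False.
Unit clause (q3) forces q3 = True.
Unit clause (q5) forces q5 = True.
Every clause now holds.

q1: False, q2: False, q3: True, q4: False, q5: True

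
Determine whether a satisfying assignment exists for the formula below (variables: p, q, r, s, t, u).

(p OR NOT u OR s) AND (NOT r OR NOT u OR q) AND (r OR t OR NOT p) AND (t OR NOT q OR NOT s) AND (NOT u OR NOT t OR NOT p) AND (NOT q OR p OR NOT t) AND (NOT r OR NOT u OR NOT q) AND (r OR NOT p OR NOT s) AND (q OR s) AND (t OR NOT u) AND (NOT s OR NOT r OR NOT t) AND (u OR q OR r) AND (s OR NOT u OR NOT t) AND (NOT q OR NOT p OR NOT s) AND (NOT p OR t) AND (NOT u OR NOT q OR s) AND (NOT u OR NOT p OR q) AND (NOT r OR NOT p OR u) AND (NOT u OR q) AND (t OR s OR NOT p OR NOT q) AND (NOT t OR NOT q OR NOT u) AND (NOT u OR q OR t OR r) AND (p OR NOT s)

Branch on q: set q = true.
Branch on t: set t = true.
Unit clause (p) forces p = true.
Unit clause (NOT u) forces u = false.
Unit clause (NOT s) forces s = false.
Unit clause (NOT r) forces r = false.
This assignment satisfies each clause.
A satisfying assignment: p ↦ true,  q ↦ true,  r ↦ false,  s ↦ false,  t ↦ true,  u ↦ false.

Yes, satisfiable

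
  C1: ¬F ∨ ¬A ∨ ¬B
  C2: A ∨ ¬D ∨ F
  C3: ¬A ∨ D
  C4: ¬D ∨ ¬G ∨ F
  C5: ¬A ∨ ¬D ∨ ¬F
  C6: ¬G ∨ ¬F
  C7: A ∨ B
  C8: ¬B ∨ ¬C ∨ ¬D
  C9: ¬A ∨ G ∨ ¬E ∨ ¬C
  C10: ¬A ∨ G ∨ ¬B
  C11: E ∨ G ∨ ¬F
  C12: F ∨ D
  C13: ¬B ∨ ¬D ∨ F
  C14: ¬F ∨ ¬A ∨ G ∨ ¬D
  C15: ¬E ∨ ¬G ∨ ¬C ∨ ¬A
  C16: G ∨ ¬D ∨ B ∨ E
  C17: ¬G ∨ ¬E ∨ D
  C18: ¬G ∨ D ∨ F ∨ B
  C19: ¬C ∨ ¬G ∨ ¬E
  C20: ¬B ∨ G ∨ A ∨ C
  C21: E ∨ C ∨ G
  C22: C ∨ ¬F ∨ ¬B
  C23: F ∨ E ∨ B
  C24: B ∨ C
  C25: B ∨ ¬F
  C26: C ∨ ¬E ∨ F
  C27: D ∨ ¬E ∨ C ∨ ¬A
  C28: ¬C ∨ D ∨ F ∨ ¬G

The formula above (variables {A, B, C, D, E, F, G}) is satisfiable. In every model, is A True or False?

Suppose A = True.
Unit clause (D) forces D = True.
Unit clause (¬F) forces F = False.
Unit clause (¬G) forces G = False.
Unit clause (¬B) forces B = False.
Unit clause (E) forces E = True.
Unit clause (¬C) forces C = False.
Now (C) is unsatisfied and unit — conflict.
So every satisfying assignment has A = False.

False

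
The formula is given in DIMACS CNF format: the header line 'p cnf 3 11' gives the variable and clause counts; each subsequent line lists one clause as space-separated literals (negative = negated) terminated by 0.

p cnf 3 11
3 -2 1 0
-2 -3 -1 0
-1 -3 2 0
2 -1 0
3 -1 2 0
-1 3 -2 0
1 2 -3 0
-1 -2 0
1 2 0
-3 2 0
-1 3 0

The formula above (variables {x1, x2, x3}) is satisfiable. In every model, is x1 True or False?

False

Suppose x1 = True.
Unit clause (x2) forces x2 = True.
But (¬x2) is also a unit clause — contradiction.
So every satisfying assignment has x1 = False.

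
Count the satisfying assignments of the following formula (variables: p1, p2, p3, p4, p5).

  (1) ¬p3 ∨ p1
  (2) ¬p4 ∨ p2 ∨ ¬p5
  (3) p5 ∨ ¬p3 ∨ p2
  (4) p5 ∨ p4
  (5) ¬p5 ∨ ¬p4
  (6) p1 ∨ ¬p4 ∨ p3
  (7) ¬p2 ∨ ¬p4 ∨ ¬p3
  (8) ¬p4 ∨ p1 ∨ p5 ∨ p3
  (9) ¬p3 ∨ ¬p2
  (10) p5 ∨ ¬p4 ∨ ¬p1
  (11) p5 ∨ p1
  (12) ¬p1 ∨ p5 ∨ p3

There are 2^5 = 32 truth assignments over (p1, p2, p3, p4, p5).
Split on p5. With p5 = True, the clauses containing p5 are satisfied and ¬p5 drops from the rest; 5 of the 2^4 = 16 assignments to the other variables satisfy what remains.
With p5 = False, by the same count on the reduced clause set, 0 assignments work.
Total: 5 + 0 = 5.

5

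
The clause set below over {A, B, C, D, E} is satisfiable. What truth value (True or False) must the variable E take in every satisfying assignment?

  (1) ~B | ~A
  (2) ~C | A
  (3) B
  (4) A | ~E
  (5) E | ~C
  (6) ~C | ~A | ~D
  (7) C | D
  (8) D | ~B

Suppose E = 1.
The clause (B) is unit, so B = 1.
The clause (~A) is unit, so A = 0.
That conflicts with the unit clause (A).
So every satisfying assignment has E = False.

False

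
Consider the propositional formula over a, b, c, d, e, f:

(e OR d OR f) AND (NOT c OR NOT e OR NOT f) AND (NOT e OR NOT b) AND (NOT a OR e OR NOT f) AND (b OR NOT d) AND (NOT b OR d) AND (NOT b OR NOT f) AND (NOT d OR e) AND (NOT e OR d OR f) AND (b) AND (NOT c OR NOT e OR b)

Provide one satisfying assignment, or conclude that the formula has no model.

(b) alone gives b = true.
(NOT e) alone gives e = false.
(d) alone gives d = true.
Now (NOT d) is unsatisfied and unit — conflict.

UNSATISFIABLE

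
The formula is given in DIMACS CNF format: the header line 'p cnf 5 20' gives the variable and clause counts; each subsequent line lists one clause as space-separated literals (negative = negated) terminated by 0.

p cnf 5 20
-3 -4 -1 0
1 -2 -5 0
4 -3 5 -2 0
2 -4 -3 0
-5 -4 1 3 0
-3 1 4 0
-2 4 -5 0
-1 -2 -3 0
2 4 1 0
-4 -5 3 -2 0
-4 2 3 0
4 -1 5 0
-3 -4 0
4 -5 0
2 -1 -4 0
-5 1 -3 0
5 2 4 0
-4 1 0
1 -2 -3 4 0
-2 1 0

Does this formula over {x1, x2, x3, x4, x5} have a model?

Satisfiable

Suppose x3 = False.
Suppose x4 = True.
(x2) alone gives x2 = True.
(¬x5) alone gives x5 = False.
(x1) alone gives x1 = True.
Every clause now holds.
A satisfying assignment: x1: True, x2: True, x3: False, x4: True, x5: False.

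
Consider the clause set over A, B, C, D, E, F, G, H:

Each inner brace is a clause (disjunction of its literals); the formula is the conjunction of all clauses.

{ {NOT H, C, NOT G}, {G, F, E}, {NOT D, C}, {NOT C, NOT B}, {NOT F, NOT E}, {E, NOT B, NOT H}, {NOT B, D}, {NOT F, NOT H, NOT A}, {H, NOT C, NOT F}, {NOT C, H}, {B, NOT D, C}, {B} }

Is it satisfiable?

No

The clause (B) is unit, so B = true.
The clause (NOT C) is unit, so C = false.
The clause (NOT D) is unit, so D = false.
But (D) is also a unit clause — contradiction.
No assignment satisfies every clause.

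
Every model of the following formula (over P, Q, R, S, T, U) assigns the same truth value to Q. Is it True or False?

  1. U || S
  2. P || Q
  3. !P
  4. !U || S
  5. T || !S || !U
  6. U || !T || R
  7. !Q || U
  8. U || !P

Suppose Q = false.
The clause (P) is unit, so P = true.
Now (!P) is unsatisfied and unit — conflict.
So every satisfying assignment has Q = True.

True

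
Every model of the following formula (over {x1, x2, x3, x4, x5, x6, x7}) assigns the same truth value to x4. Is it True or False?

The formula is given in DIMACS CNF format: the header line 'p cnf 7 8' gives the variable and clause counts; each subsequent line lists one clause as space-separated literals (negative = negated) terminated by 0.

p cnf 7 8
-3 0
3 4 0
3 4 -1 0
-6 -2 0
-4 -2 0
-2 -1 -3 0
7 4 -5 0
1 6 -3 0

Suppose x4 = False.
From the singleton clause (¬x3), x3 = False.
But (x3) is also a unit clause — contradiction.
So every satisfying assignment has x4 = True.

True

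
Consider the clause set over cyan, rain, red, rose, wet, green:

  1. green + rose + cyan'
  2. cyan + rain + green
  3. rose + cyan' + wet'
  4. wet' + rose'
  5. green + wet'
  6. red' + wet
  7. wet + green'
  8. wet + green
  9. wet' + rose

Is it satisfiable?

Suppose wet = 0.
The clause (red') is unit, so red = 0.
The clause (green') is unit, so green = 0.
Now (green) is unsatisfied and unit — conflict.
Undo wet and try wet = 1.
The clause (rose') is unit, so rose = 0.
Now (rose) is unsatisfied and unit — conflict.
Both values of wet lead to a conflict.
No assignment satisfies every clause.

No, unsatisfiable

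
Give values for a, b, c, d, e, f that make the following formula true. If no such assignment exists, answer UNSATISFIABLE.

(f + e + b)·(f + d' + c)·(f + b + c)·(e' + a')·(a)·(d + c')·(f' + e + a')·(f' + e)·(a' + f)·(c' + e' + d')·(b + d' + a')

UNSATISFIABLE

From the singleton clause (a), a = 1.
From the singleton clause (e'), e = 0.
From the singleton clause (f'), f = 0.
But (f) is also a unit clause — contradiction.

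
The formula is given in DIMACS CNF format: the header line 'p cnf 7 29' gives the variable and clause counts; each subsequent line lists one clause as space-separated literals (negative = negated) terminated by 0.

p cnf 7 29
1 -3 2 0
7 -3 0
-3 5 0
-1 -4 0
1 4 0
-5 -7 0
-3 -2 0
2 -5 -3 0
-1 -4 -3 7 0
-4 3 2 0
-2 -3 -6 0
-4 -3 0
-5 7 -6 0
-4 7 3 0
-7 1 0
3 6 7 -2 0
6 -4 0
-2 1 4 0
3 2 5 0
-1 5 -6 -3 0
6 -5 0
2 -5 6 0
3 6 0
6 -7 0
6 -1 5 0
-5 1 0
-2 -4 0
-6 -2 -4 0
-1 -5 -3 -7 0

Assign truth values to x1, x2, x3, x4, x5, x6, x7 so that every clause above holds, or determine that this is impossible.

Branch on x7: set x7 = False.
(¬x3) alone gives x3 = False.
(¬x4) alone gives x4 = False.
(x1) alone gives x1 = True.
(x6) alone gives x6 = True.
(¬x5) alone gives x5 = False.
(x2) alone gives x2 = True.
This assignment satisfies each clause.

x1=True, x2=True, x3=False, x4=False, x5=False, x6=True, x7=False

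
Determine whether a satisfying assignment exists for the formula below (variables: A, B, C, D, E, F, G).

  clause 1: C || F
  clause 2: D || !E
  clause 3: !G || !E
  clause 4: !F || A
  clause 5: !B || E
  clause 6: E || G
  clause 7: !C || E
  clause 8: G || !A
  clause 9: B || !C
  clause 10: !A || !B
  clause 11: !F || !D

Satisfiable

Try C = true.
Unit clause (E) forces E = true.
Unit clause (D) forces D = true.
Unit clause (!G) forces G = false.
Unit clause (!A) forces A = false.
Unit clause (!F) forces F = false.
Unit clause (B) forces B = true.
Every clause now holds.
A satisfying assignment: A=false, B=true, C=true, D=true, E=true, F=false, G=false.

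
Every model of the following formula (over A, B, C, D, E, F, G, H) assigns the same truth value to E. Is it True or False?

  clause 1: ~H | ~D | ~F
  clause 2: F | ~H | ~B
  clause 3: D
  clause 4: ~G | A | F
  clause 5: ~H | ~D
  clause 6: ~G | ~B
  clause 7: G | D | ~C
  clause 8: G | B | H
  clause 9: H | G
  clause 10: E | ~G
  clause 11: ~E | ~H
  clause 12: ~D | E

True

Suppose E = 0.
The clause (D) is unit, so D = 1.
That conflicts with the unit clause (~D).
So every satisfying assignment has E = True.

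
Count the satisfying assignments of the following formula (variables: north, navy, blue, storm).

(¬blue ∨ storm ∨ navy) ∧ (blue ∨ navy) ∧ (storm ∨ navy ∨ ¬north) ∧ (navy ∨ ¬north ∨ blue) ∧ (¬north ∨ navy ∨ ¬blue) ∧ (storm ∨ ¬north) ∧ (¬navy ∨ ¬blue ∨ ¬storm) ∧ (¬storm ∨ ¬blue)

4

There are 2^4 = 16 truth assignments over (north, navy, blue, storm).
Check each against the 8 clauses (columns in the order north, navy, blue, storm):
  F F F F  ✗ fails (blue ∨ navy)
  F F F T  ✗ fails (blue ∨ navy)
  F F T F  ✗ fails (¬blue ∨ storm ∨ navy)
  F F T T  ✗ fails (¬storm ∨ ¬blue)
  F T F F  ✓ satisfies all
  F T F T  ✓ satisfies all
  F T T F  ✓ satisfies all
  F T T T  ✗ fails (¬navy ∨ ¬blue ∨ ¬storm)
  T F F F  ✗ fails (blue ∨ navy)
  T F F T  ✗ fails (blue ∨ navy)
  T F T F  ✗ fails (¬blue ∨ storm ∨ navy)
  T F T T  ✗ fails (¬north ∨ navy ∨ ¬blue)
  T T F F  ✗ fails (storm ∨ ¬north)
  T T F T  ✓ satisfies all
  T T T F  ✗ fails (storm ∨ ¬north)
  T T T T  ✗ fails (¬navy ∨ ¬blue ∨ ¬storm)
4 of the 16 rows are models.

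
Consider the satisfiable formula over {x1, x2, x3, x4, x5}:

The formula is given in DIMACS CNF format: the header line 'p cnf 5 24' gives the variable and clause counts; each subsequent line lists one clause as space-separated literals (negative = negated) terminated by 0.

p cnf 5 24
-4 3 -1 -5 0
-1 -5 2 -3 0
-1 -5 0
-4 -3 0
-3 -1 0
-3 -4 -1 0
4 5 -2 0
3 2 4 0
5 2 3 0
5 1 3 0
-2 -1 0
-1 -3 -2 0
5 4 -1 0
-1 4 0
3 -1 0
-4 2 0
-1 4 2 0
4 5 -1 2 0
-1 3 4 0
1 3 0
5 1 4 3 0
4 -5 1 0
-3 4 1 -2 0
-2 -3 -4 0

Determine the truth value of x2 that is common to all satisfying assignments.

Suppose x2 = True.
The clause (¬x1) is unit, so x1 = False.
The clause (x3) is unit, so x3 = True.
The clause (¬x4) is unit, so x4 = False.
Now (x4) is unsatisfied and unit — conflict.
So every satisfying assignment has x2 = False.

False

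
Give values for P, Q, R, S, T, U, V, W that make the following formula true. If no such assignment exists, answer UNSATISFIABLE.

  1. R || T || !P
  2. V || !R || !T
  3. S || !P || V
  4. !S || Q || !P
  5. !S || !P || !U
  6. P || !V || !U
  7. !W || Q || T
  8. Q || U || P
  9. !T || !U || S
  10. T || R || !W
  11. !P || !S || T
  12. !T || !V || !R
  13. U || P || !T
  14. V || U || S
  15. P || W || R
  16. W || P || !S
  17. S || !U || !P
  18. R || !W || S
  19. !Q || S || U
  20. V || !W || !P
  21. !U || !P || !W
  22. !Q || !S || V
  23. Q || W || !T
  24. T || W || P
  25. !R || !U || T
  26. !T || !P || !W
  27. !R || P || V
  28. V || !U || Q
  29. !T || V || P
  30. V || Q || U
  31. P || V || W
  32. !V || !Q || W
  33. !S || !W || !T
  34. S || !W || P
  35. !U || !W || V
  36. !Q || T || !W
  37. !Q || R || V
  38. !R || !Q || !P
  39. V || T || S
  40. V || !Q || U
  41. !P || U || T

Case R = true:
Case V = true:
(!T) alone gives T = false.
(!U) alone gives U = false.
(!P) alone gives P = false.
(Q) alone gives Q = true.
(S) alone gives S = true.
(W) alone gives W = true.
That conflicts with the unit clause (!W).
Undo V and try V = false.
(!T) alone gives T = false.
(!U) alone gives U = false.
(S) alone gives S = true.
(!P) alone gives P = false.
That conflicts with the unit clause (P).
Neither V = true nor V = false works.
Undo R and try R = false.
Case T = true:
Case U = false:
(P) alone gives P = true.
(!W) alone gives W = false.
(Q) alone gives Q = true.
(S) alone gives S = true.
(V) alone gives V = true.
That conflicts with the unit clause (!V).
Undo U and try U = true.
(S) alone gives S = true.
(!P) alone gives P = false.
(!V) alone gives V = false.
That conflicts with the unit clause (V).
Neither U = true nor U = false works.
Undo T and try T = false.
(!P) alone gives P = false.
(!W) alone gives W = false.
That conflicts with the unit clause (W).
Neither T = true nor T = false works.
Neither R = true nor R = false works.

UNSATISFIABLE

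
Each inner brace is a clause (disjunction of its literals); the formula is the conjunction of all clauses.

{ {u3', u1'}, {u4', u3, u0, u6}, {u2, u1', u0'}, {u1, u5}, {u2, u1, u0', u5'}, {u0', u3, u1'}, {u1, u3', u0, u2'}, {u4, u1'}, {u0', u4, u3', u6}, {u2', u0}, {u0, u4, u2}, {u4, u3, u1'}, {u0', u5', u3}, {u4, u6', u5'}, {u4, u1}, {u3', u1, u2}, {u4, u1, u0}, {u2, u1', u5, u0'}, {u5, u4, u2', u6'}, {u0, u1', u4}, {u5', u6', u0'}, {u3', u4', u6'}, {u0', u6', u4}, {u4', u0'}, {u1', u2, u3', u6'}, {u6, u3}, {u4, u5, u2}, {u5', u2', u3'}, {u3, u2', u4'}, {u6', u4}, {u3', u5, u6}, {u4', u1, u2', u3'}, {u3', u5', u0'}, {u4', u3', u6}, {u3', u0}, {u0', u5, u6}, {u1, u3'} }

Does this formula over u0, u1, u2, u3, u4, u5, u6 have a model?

Yes, satisfiable

Suppose u3 = 0.
(u6) alone gives u6 = 1.
(u4) alone gives u4 = 1.
(u0') alone gives u0 = 0.
(u2') alone gives u2 = 0.
Suppose u1 = 1.
Every clause is now satisfied; u5 is unconstrained.
A satisfying assignment: u0=0; u1=1; u2=0; u3=0; u4=1; u5=0; u6=1.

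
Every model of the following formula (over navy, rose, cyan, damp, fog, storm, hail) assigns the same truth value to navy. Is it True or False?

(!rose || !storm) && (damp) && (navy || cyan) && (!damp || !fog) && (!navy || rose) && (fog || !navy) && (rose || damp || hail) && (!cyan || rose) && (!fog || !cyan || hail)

False

Suppose navy = true.
From the singleton clause (damp), damp = true.
From the singleton clause (!fog), fog = false.
That conflicts with the unit clause (fog).
So every satisfying assignment has navy = False.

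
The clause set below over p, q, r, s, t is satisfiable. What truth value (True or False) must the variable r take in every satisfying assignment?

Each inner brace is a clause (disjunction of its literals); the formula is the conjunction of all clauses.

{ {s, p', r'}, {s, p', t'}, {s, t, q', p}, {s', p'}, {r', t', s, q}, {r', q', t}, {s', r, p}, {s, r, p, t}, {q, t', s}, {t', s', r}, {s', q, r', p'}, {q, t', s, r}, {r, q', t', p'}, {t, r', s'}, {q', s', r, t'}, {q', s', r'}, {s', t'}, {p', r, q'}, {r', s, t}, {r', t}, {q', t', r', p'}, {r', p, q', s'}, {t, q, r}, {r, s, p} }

True

Suppose r = 0.
Branch on s: set s = 0.
Unit clause (p) forces p = 1.
Unit clause (t') forces t = 0.
Unit clause (q') forces q = 0.
But (q) is also a unit clause — contradiction.
So s must be the other value — set s = 1.
Unit clause (p') forces p = 0.
But (p) is also a unit clause — contradiction.
Both values of s lead to a conflict.
So every satisfying assignment has r = True.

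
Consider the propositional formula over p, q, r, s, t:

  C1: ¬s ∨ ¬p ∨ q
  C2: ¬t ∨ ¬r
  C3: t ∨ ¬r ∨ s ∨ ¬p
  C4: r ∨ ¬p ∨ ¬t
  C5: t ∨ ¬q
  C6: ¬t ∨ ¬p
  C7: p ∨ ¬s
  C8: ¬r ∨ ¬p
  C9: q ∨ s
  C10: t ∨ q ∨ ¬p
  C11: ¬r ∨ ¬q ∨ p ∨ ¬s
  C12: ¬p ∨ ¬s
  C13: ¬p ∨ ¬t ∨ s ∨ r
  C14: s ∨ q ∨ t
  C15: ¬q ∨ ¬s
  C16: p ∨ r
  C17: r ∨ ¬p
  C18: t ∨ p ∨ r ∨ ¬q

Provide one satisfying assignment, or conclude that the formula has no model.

UNSATISFIABLE

Branch on t: set t = False.
The clause (¬q) is unit, so q = False.
The clause (s) is unit, so s = True.
The clause (¬p) is unit, so p = False.
Now (p) is unsatisfied and unit — conflict.
Backtrack on t: now try t = True.
The clause (¬r) is unit, so r = False.
The clause (¬p) is unit, so p = False.
Now (p) is unsatisfied and unit — conflict.
Both values of t lead to a conflict.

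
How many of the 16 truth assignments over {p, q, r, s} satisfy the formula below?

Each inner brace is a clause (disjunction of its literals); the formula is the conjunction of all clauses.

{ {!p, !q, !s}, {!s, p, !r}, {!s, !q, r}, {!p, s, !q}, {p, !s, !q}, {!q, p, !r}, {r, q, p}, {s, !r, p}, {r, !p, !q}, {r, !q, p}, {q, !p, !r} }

There are 2^4 = 16 truth assignments over (p, q, r, s).
Split on s. With s = true, the clauses containing s are satisfied and !s drops from the rest; 1 of the 2^3 = 8 assignments to the other variables satisfy what remains.
With s = false, by the same count on the reduced clause set, 1 assignment works.
(One model: p=T, q=F, r=F, s=F.)
Total: 1 + 1 = 2.

2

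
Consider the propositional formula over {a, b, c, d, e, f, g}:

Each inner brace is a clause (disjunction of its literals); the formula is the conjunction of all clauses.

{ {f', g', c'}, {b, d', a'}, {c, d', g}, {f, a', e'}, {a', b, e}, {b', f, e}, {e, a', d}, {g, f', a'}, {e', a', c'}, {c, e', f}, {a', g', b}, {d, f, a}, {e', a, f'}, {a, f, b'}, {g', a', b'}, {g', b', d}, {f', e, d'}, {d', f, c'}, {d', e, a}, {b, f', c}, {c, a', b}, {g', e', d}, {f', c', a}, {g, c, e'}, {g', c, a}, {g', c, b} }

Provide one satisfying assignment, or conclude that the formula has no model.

a ↦ 0; b ↦ 1; c ↦ 0; d ↦ 0; e ↦ 0; f ↦ 1; g ↦ 0

Try f = 1.
Try g = 0.
From the singleton clause (a'), a = 0.
From the singleton clause (e'), e = 0.
From the singleton clause (d'), d = 0.
From the singleton clause (c'), c = 0.
From the singleton clause (b), b = 1.
Every clause now holds.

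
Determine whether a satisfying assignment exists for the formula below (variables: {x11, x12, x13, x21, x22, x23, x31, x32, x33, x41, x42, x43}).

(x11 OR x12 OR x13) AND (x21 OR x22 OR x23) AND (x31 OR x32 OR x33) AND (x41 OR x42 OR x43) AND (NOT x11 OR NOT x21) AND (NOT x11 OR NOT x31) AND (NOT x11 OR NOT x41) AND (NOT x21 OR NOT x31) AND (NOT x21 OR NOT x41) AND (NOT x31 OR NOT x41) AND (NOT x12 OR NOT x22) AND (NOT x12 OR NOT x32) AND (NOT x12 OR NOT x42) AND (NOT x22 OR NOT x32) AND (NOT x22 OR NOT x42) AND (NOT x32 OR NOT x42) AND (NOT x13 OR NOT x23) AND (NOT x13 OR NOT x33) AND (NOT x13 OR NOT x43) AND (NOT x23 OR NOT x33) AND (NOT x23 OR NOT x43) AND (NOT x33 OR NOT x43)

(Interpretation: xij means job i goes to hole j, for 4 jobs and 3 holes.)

Case x11 = false:
Case x12 = true:
Unit clause (NOT x22) forces x22 = false.
Unit clause (NOT x32) forces x32 = false.
Unit clause (NOT x42) forces x42 = false.
Case x21 = true:
Unit clause (NOT x31) forces x31 = false.
Unit clause (x33) forces x33 = true.
Unit clause (NOT x41) forces x41 = false.
Unit clause (x43) forces x43 = true.
But (NOT x43) is also a unit clause — contradiction.
So x21 must be the other value — set x21 = false.
Unit clause (x23) forces x23 = true.
Unit clause (NOT x13) forces x13 = false.
Unit clause (NOT x33) forces x33 = false.
Unit clause (x31) forces x31 = true.
Unit clause (NOT x41) forces x41 = false.
Unit clause (x43) forces x43 = true.
But (NOT x43) is also a unit clause — contradiction.
Both values of x21 lead to a conflict.
So x12 must be the other value — set x12 = false.
Unit clause (x13) forces x13 = true.
Unit clause (NOT x23) forces x23 = false.
Unit clause (NOT x33) forces x33 = false.
Unit clause (NOT x43) forces x43 = false.
Case x21 = true:
Unit clause (NOT x31) forces x31 = false.
Unit clause (x32) forces x32 = true.
Unit clause (NOT x41) forces x41 = false.
Unit clause (x42) forces x42 = true.
But (NOT x42) is also a unit clause — contradiction.
So x21 must be the other value — set x21 = false.
Unit clause (x22) forces x22 = true.
Unit clause (NOT x32) forces x32 = false.
Unit clause (x31) forces x31 = true.
Unit clause (NOT x41) forces x41 = false.
Unit clause (x42) forces x42 = true.
But (NOT x42) is also a unit clause — contradiction.
Both values of x21 lead to a conflict.
Both values of x12 lead to a conflict.
So x11 must be the other value — set x11 = true.
Unit clause (NOT x21) forces x21 = false.
Unit clause (NOT x31) forces x31 = false.
Unit clause (NOT x41) forces x41 = false.
Case x22 = true:
Unit clause (NOT x12) forces x12 = false.
Unit clause (NOT x32) forces x32 = false.
Unit clause (x33) forces x33 = true.
Unit clause (NOT x42) forces x42 = false.
Unit clause (x43) forces x43 = true.
But (NOT x43) is also a unit clause — contradiction.
So x22 must be the other value — set x22 = false.
Unit clause (x23) forces x23 = true.
Unit clause (NOT x13) forces x13 = false.
Unit clause (NOT x33) forces x33 = false.
Unit clause (x32) forces x32 = true.
Unit clause (NOT x12) forces x12 = false.
Unit clause (NOT x42) forces x42 = false.
Unit clause (x43) forces x43 = true.
But (NOT x43) is also a unit clause — contradiction.
Both values of x22 lead to a conflict.
Both values of x11 lead to a conflict.
No assignment satisfies every clause.

Unsatisfiable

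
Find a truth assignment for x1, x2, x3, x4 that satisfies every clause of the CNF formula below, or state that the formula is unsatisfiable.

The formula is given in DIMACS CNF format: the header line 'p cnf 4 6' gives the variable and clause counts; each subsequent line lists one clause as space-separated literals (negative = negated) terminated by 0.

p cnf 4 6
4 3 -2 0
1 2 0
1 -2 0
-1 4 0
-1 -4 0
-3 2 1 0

UNSATISFIABLE

Try x1 = True.
The clause (x4) is unit, so x4 = True.
But (¬x4) is also a unit clause — contradiction.
Undo x1 and try x1 = False.
The clause (x2) is unit, so x2 = True.
But (¬x2) is also a unit clause — contradiction.
Neither x1 = True nor x1 = False works.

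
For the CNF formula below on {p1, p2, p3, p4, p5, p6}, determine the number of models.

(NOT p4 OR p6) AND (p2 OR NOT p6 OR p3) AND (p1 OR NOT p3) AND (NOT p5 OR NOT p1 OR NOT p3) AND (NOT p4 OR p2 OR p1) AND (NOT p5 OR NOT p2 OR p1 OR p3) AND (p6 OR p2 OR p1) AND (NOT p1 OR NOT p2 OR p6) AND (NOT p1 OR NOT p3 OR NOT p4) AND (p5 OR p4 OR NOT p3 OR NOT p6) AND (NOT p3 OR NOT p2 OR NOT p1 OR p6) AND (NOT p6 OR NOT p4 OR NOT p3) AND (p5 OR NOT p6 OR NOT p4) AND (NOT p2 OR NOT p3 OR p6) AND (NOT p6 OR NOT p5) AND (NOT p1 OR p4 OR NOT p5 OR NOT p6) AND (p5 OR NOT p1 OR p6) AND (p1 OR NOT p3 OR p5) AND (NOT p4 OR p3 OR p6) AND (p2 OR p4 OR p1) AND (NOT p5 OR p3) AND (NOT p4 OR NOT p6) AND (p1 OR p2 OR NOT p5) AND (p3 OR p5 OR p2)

3

There are 2^6 = 64 truth assignments over (p1, p2, p3, p4, p5, p6).
Split on p3. With p3 = true, the clauses containing p3 are satisfied and NOT p3 drops from the rest; 0 of the 2^5 = 32 assignments to the other variables satisfy what remains.
With p3 = false, by the same count on the reduced clause set, 3 assignments work.
(One model: p1=F, p2=T, p3=F, p4=F, p5=F, p6=F.)
Total: 0 + 3 = 3.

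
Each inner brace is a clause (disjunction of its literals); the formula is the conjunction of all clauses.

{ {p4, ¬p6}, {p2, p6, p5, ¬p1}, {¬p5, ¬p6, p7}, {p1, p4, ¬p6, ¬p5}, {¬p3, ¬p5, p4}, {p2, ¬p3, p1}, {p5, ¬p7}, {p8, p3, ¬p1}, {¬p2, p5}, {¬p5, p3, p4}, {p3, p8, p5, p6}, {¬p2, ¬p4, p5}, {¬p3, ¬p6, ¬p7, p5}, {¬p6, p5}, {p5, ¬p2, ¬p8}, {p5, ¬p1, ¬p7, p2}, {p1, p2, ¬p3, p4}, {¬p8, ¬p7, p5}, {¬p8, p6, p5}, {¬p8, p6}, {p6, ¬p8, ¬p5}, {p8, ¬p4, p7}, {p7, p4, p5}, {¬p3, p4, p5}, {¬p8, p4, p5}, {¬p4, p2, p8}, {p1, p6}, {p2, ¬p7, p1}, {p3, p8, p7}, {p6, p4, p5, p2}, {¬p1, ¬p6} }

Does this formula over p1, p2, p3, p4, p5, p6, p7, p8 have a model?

Satisfiable

Branch on p4: set p4 = True.
Branch on p5: set p5 = True.
Branch on p6: set p6 = True.
Unit clause (p7) forces p7 = True.
Unit clause (¬p1) forces p1 = False.
Unit clause (p2) forces p2 = True.
No clause remains; p3, p8 are free.
A satisfying assignment: p1: False,  p2: True,  p3: False,  p4: True,  p5: True,  p6: True,  p7: True,  p8: False.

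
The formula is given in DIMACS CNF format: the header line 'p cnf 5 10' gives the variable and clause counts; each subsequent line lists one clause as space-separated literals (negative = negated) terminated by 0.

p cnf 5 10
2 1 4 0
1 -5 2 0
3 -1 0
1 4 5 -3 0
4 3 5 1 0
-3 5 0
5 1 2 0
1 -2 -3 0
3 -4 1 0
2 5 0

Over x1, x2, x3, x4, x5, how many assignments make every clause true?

There are 2^5 = 32 truth assignments over (x1, x2, x3, x4, x5).
Split on x5. With x5 = True, the clauses containing x5 are satisfied and ¬x5 drops from the rest; 5 of the 2^4 = 16 assignments to the other variables satisfy what remains.
With x5 = False, by the same count on the reduced clause set, 0 assignments work.
(One model: x1=F, x2=T, x3=F, x4=F, x5=T.)
Total: 5 + 0 = 5.

5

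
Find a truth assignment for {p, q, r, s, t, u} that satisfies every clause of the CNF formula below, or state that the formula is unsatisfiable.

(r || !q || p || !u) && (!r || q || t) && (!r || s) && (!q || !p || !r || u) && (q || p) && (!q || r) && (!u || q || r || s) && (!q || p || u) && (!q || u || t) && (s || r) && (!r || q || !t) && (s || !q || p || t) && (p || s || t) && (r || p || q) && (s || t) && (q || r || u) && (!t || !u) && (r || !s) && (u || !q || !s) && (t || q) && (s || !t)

Branch on r: set r = true.
From the singleton clause (s), s = true.
Branch on q: set q = true.
From the singleton clause (u), u = true.
From the singleton clause (!t), t = false.
All clauses hold; p can take either value.

p=true, q=true, r=true, s=true, t=false, u=true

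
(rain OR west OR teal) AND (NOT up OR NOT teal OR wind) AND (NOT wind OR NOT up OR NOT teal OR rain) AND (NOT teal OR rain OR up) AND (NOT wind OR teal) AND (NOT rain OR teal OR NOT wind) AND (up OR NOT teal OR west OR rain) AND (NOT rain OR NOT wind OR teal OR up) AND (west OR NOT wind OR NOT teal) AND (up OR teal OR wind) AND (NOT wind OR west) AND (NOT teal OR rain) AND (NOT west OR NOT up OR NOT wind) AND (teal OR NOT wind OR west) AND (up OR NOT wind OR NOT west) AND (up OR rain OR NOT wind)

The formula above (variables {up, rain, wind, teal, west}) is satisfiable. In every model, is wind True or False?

False

Suppose wind = true.
(teal) alone gives teal = true.
(west) alone gives west = true.
(rain) alone gives rain = true.
(NOT up) alone gives up = false.
But (up) is also a unit clause — contradiction.
So every satisfying assignment has wind = False.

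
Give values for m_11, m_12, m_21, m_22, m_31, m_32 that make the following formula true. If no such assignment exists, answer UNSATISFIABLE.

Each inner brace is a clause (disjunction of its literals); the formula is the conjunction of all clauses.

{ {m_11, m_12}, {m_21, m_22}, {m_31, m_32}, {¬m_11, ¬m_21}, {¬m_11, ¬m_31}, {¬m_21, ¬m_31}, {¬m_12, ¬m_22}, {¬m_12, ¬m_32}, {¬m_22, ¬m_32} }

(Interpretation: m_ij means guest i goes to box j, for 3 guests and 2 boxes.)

Case m_11 = True:
The clause (¬m_21) is unit, so m_21 = False.
The clause (m_22) is unit, so m_22 = True.
The clause (¬m_31) is unit, so m_31 = False.
The clause (m_32) is unit, so m_32 = True.
That conflicts with the unit clause (¬m_32).
So m_11 must be the other value — set m_11 = False.
The clause (m_12) is unit, so m_12 = True.
The clause (¬m_22) is unit, so m_22 = False.
The clause (m_21) is unit, so m_21 = True.
The clause (¬m_31) is unit, so m_31 = False.
The clause (m_32) is unit, so m_32 = True.
That conflicts with the unit clause (¬m_32).
Neither m_11 = True nor m_11 = False works.

UNSATISFIABLE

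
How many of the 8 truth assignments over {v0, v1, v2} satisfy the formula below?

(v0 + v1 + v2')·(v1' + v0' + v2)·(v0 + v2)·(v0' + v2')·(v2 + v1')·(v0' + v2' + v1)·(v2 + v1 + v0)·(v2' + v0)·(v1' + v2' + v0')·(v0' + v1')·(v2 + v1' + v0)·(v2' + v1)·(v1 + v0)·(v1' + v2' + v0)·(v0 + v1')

1

There are 2^3 = 8 truth assignments over (v0, v1, v2).
Check each against the 15 clauses (columns in the order v0, v1, v2):
  F F F  ✗ fails (v0 + v2)
  F F T  ✗ fails (v0 + v1 + v2')
  F T F  ✗ fails (v0 + v2)
  F T T  ✗ fails (v2' + v0)
  T F F  ✓ satisfies all
  T F T  ✗ fails (v0' + v2')
  T T F  ✗ fails (v1' + v0' + v2)
  T T T  ✗ fails (v0' + v2')
1 of the 8 rows is a model.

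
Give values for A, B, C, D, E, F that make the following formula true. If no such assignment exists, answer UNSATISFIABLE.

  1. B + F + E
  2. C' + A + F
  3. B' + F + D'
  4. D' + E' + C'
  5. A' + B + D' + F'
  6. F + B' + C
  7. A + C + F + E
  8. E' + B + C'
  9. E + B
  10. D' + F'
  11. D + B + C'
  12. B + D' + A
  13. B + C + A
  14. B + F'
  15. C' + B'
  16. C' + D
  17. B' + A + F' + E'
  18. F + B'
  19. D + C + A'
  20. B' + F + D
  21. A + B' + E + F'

Try E = 1.
Try D = 1.
(C') alone gives C = 0.
(F') alone gives F = 0.
(B') alone gives B = 0.
(A) alone gives A = 1.
This assignment satisfies each clause.

A=1,  B=0,  C=0,  D=1,  E=1,  F=0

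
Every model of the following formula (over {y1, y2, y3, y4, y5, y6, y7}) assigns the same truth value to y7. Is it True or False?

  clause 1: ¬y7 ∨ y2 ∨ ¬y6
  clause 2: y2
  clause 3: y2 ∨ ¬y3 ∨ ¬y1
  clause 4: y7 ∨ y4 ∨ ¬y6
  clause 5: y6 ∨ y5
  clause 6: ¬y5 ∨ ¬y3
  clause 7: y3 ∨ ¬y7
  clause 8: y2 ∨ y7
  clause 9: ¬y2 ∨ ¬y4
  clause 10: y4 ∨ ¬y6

False

Suppose y7 = True.
(y2) alone gives y2 = True.
(y3) alone gives y3 = True.
(¬y5) alone gives y5 = False.
(y6) alone gives y6 = True.
(¬y4) alone gives y4 = False.
That conflicts with the unit clause (y4).
So every satisfying assignment has y7 = False.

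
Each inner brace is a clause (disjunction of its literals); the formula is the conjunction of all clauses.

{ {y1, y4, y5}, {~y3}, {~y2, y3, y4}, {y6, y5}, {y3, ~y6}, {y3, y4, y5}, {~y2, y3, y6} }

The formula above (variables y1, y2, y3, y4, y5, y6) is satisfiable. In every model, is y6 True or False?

Suppose y6 = 1.
(~y3) alone gives y3 = 0.
Now (y3) is unsatisfied and unit — conflict.
So every satisfying assignment has y6 = False.

False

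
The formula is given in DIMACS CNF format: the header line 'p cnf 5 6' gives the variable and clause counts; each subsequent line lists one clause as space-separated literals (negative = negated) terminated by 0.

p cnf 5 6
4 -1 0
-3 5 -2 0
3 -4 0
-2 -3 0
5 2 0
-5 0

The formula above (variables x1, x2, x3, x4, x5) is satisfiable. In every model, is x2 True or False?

Suppose x2 = False.
(x5) alone gives x5 = True.
But (¬x5) is also a unit clause — contradiction.
So every satisfying assignment has x2 = True.

True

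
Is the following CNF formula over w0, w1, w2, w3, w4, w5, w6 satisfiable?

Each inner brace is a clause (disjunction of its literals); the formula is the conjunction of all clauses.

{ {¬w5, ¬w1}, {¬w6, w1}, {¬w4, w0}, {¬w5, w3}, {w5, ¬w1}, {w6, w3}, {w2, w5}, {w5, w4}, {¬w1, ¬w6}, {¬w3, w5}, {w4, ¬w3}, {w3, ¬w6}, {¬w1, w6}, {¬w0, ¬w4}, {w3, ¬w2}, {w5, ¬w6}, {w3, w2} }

Case w5 = False:
The clause (¬w1) is unit, so w1 = False.
The clause (¬w6) is unit, so w6 = False.
The clause (w3) is unit, so w3 = True.
But (¬w3) is also a unit clause — contradiction.
Undo w5 and try w5 = True.
The clause (¬w1) is unit, so w1 = False.
The clause (¬w6) is unit, so w6 = False.
The clause (w3) is unit, so w3 = True.
The clause (w4) is unit, so w4 = True.
The clause (w0) is unit, so w0 = True.
But (¬w0) is also a unit clause — contradiction.
Either choice for w5 ends in contradiction.
No assignment satisfies every clause.

Unsatisfiable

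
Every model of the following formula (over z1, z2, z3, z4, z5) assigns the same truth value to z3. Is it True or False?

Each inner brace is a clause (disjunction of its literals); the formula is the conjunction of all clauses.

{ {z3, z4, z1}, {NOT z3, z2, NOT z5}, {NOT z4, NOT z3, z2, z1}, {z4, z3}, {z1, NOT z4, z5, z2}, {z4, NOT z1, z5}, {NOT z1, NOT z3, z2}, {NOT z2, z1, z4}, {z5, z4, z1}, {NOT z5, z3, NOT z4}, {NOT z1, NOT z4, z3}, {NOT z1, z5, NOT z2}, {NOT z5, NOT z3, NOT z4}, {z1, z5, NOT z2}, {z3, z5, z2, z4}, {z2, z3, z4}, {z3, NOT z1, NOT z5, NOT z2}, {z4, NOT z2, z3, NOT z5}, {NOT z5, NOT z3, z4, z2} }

True

Suppose z3 = false.
(z4) alone gives z4 = true.
(NOT z5) alone gives z5 = false.
(NOT z1) alone gives z1 = false.
(z2) alone gives z2 = true.
Now (NOT z2) is unsatisfied and unit — conflict.
So every satisfying assignment has z3 = True.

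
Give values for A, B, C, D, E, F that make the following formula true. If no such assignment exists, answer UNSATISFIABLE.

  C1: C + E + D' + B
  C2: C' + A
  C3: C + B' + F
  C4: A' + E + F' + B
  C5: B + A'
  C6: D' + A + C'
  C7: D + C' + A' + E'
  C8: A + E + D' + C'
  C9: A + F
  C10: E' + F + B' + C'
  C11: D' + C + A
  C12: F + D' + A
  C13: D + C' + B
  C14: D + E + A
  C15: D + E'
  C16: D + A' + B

Case C = 1:
From the singleton clause (A), A = 1.
From the singleton clause (B), B = 1.
Case D = 0:
From the singleton clause (E'), E = 0.
No clause remains; F is free.

A=1,  B=1,  C=1,  D=0,  E=0,  F=1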